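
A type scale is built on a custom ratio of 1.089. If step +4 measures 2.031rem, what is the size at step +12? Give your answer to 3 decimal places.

2.031 × 1.089⁸ = 2.031 × 1.97799 ≈ 4.017

4.017rem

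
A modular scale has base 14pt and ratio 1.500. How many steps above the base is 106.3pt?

5

1.500ⁿ = 106.3 / 14 = 7.5929
n = ln(7.5929) / ln(1.500) = 2.0272 / 0.4055 ≈ 5.00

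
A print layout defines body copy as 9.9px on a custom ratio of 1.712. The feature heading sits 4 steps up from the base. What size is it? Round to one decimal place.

Each step on a modular scale multiplies by the ratio, so the size n steps from the base is base × ratioⁿ.
9.9 × 1.712⁴ = 9.9 × 8.59043 ≈ 85.05

85.0px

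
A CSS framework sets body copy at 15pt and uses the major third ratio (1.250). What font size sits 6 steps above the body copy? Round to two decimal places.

Each step on a modular scale multiplies by the ratio, so the size n steps from the base is base × ratioⁿ.
15.0 × 1.250⁶ = 15.0 × 3.81470 ≈ 57.22

57.22pt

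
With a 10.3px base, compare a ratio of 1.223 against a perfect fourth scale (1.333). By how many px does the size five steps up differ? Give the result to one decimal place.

15.2px

At 1.223: 10.3 × 1.223⁵ = 28.182px
Perfect fourth: 10.3 × 1.333⁵ = 43.350px
Difference: 43.350 − 28.182 = 15.168px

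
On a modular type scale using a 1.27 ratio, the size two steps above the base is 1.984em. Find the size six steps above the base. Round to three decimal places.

5.161em

1.984 × 1.27⁴ = 1.984 × 2.60145 ≈ 5.161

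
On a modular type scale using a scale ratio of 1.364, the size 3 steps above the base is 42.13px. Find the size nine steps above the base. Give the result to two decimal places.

271.32px

42.13 × 1.364⁶ = 42.13 × 6.44001 ≈ 271.317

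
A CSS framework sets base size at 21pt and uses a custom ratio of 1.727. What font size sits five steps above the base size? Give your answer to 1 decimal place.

322.6pt

Each step on a modular scale multiplies by the ratio, so the size n steps from the base is base × ratioⁿ.
21.0 × 1.727⁵ = 21.0 × 15.36249 ≈ 322.61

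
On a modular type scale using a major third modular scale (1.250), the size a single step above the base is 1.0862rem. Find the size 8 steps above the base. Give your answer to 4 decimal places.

The gap is 8 − (1) = 7 steps, so the factor is 1.250^7.
1.0862 × 1.250⁷ = 1.0862 × 4.76837 ≈ 5.1794

5.1794rem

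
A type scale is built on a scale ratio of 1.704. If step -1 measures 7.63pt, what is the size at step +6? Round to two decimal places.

7.63 × 1.704⁷ = 7.63 × 41.71451 ≈ 318.282

318.28pt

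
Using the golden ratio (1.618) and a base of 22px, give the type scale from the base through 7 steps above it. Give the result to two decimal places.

Step 0: 22px
Step 1: 22.0 × 1.618 = 35.60
Step 2: 22.0 × 1.618² = 57.59
Step 3: 22.0 × 1.618³ = 93.19
Step 4: 22.0 × 1.618⁴ = 150.78
Step 5: 22.0 × 1.618⁵ = 243.96
Step 6: 22.0 × 1.618⁶ = 394.72
Step 7: 22.0 × 1.618⁷ = 638.66

22.00px, 35.60px, 57.59px, 93.19px, 150.78px, 243.96px, 394.72px, 638.66px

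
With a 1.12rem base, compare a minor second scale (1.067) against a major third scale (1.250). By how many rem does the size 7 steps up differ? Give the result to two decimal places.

3.58rem

Minor second: 1.12 × 1.067⁷ = 1.7635rem
Major third: 1.12 × 1.250⁷ = 5.3406rem
Difference: 5.3406 − 1.7635 = 3.5771rem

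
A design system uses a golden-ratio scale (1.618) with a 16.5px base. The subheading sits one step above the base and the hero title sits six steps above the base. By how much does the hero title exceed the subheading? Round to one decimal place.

Step 1: 16.5 × 1.618 = 26.697px
Step 6: 16.5 × 1.618⁶ = 296.043px
Difference: 296.043 − 26.697 = 269.346px

269.3px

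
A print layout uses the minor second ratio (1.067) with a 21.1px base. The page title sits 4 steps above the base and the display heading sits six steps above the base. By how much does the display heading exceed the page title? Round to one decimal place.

3.8px

Step 4: 21.1 × 1.067⁴ = 27.349px
Step 6: 21.1 × 1.067⁶ = 31.136px
Difference: 31.136 − 27.349 = 3.787px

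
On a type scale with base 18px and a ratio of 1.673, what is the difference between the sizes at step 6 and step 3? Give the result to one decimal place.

310.4px

Step 3: 18.0 × 1.673³ = 84.287px
Step 6: 18.0 × 1.673⁶ = 394.683px
Difference: 394.683 − 84.287 = 310.396px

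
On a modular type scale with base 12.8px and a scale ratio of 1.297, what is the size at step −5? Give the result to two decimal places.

Every step multiplies by the scale ratio.
12.8 ÷ 1.297⁵ = 12.8 ÷ 3.67029 ≈ 3.49

3.49px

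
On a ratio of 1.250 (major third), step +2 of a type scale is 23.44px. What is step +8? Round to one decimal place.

89.4px

The gap is 8 − (2) = 6 steps, so the factor is 1.250^6.
23.44 × 1.250⁶ = 23.44 × 3.81470 ≈ 89.417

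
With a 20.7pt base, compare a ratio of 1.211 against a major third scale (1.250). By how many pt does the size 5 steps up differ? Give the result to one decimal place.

At 1.211: 20.7 × 1.211⁵ = 53.913pt
Major third: 20.7 × 1.250⁵ = 63.171pt
Difference: 63.171 − 53.913 = 9.258pt

9.3pt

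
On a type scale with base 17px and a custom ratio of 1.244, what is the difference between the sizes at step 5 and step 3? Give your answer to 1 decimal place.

Step 3: 17.0 × 1.244³ = 32.727px
Step 5: 17.0 × 1.244⁵ = 50.647px
Difference: 50.647 − 32.727 = 17.920px

17.9px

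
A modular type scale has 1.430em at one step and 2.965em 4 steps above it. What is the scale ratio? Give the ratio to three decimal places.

1.200

The ratio satisfies 1.430 × r⁴ = 2.965, so r = (2.965 / 1.430)^(1/4).
r = 2.0734^(1/4) ≈ 1.2000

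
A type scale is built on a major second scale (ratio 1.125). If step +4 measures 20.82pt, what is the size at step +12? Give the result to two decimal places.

20.82 × 1.125⁸ = 20.82 × 2.56578 ≈ 53.420

53.42pt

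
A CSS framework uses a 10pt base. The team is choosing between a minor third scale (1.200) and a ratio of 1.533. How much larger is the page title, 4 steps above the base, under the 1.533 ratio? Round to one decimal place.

34.5pt

Minor third: 10.0 × 1.200⁴ = 20.736pt
At 1.533: 10.0 × 1.533⁴ = 55.229pt
Difference: 55.229 − 20.736 = 34.493pt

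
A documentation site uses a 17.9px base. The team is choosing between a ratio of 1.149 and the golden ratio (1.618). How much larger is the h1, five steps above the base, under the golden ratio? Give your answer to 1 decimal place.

162.6px

At 1.149: 17.9 × 1.149⁵ = 35.847px
Golden ratio: 17.9 × 1.618⁵ = 198.493px
Difference: 198.493 − 35.847 = 162.646px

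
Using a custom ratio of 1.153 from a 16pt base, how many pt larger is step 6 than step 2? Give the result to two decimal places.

16.32pt

Step 2: 16.0 × 1.153² = 21.2705pt
Step 6: 16.0 × 1.153⁶ = 37.5920pt
Difference: 37.5920 − 21.2705 = 16.3215pt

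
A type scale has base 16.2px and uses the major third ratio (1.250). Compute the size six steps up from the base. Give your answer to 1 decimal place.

16.2 × 1.250⁶ = 16.2 × 3.81470 ≈ 61.80

61.8px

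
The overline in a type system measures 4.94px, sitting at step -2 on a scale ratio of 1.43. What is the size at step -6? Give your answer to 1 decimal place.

1.2px

Moving from step -2 to step -6 is 4 steps down, so divide by r⁴.
4.94 ÷ 1.43⁴ = 4.94 ÷ 4.18162 ≈ 1.181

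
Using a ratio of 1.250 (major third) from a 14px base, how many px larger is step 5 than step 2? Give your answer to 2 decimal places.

Step 2: 14.0 × 1.250² = 21.8750px
Step 5: 14.0 × 1.250⁵ = 42.7246px
Difference: 42.7246 − 21.8750 = 20.8496px

20.85px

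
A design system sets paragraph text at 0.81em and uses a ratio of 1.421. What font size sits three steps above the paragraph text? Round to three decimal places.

Every step multiplies by the scale ratio.
0.81 × 1.421³ = 0.81 × 2.86934 ≈ 2.324

2.324em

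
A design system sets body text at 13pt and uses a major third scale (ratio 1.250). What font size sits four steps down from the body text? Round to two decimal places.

5.32pt

Every step multiplies by the scale ratio.
13.0 ÷ 1.250⁴ = 13.0 ÷ 2.44141 ≈ 5.32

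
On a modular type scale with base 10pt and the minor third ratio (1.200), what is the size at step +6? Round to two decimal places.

10.0 × 1.200⁶ = 10.0 × 2.98598 ≈ 29.86

29.86pt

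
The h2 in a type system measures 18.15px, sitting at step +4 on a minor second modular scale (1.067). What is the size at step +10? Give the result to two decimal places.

26.78px

The gap is 10 − (4) = 6 steps, so the factor is 1.067^6.
18.15 × 1.067⁶ = 18.15 × 1.47566 ≈ 26.783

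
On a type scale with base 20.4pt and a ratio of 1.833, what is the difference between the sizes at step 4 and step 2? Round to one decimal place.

161.8pt

Step 2: 20.4 × 1.833² = 68.542pt
Step 4: 20.4 × 1.833⁴ = 230.293pt
Difference: 230.293 − 68.542 = 161.751pt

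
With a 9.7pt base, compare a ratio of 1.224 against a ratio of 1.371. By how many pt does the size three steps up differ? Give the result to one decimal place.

At 1.224: 9.7 × 1.224³ = 17.788pt
At 1.371: 9.7 × 1.371³ = 24.997pt
Difference: 24.997 − 17.788 = 7.209pt

7.2pt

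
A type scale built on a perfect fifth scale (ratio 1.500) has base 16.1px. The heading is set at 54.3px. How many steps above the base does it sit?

1.500ⁿ = 54.3 / 16.1 = 3.3727
n = ln(3.3727) / ln(1.500) = 1.2157 / 0.4055 ≈ 3.00

3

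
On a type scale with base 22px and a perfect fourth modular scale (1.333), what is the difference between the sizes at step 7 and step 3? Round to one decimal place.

Step 3: 22.0 × 1.333³ = 52.109px
Step 7: 22.0 × 1.333⁷ = 164.526px
Difference: 164.526 − 52.109 = 112.417px

112.4px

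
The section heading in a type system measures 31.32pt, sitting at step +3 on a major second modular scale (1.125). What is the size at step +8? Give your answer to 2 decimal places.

56.44pt

31.32 × 1.125⁵ = 31.32 × 1.80203 ≈ 56.440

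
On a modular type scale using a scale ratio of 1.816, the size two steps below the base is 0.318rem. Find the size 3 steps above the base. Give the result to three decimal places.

6.281rem

0.318 × 1.816⁵ = 0.318 × 19.75055 ≈ 6.281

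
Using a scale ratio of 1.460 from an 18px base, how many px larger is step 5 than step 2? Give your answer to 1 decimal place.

81.0px

Step 2: 18.0 × 1.460² = 38.369px
Step 5: 18.0 × 1.460⁵ = 119.409px
Difference: 119.409 − 38.369 = 81.040px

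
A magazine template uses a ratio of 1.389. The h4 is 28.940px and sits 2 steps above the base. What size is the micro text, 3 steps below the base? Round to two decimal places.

Moving from step +2 to step -3 is 5 steps down, so divide by r⁵.
28.940 ÷ 1.389⁵ = 28.940 ÷ 5.17025 ≈ 5.597

5.60px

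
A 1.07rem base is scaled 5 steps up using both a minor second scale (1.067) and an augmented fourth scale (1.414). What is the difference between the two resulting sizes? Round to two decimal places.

Minor second: 1.07 × 1.067⁵ = 1.4798rem
Augmented fourth: 1.07 × 1.414⁵ = 6.0483rem
Difference: 6.0483 − 1.4798 = 4.5685rem

4.57rem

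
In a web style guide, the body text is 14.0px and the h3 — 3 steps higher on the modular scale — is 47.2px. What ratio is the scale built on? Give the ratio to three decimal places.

1.499

r³ = 47.2 / 14.0, so r = (47.2/14.0)^(1/3).
r = 3.3714^(1/3) ≈ 1.4995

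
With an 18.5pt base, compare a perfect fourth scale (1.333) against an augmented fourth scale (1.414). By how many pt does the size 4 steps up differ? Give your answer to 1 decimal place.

15.5pt

Perfect fourth: 18.5 × 1.333⁴ = 58.411pt
Augmented fourth: 18.5 × 1.414⁴ = 73.955pt
Difference: 73.955 − 58.411 = 15.544pt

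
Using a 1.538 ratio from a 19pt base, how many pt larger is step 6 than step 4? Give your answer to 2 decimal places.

145.16pt

Step 4: 19.0 × 1.538⁴ = 106.3112pt
Step 6: 19.0 × 1.538⁶ = 251.4731pt
Difference: 251.4731 − 106.3112 = 145.1619pt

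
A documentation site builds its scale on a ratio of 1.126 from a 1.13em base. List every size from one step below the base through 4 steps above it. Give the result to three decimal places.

1.004em, 1.130em, 1.272em, 1.433em, 1.613em, 1.816em

Step -1: 1.13 ÷ 1.126 = 1.004
Step 0: 1.13em
Step 1: 1.13 × 1.126 = 1.272
Step 2: 1.13 × 1.126² = 1.433
Step 3: 1.13 × 1.126³ = 1.613
Step 4: 1.13 × 1.126⁴ = 1.816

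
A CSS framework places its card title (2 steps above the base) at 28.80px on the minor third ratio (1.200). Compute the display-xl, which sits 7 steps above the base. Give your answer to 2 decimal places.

71.66px

28.80 × 1.200⁵ = 28.80 × 2.48832 ≈ 71.664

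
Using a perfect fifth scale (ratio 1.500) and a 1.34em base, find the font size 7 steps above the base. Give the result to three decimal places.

22.895em

A modular type scale is a geometric sequence: sizeₙ = base × rⁿ.
1.34 × 1.500⁷ = 1.34 × 17.08594 ≈ 22.895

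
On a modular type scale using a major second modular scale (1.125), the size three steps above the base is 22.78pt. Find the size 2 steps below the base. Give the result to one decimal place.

22.78 ÷ 1.125⁵ = 22.78 ÷ 1.80203 ≈ 12.641

12.6pt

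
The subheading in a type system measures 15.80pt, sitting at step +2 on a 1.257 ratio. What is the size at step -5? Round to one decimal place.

3.2pt

Moving from step +2 to step -5 is 7 steps down, so divide by r⁷.
15.80 ÷ 1.257⁷ = 15.80 ÷ 4.95846 ≈ 3.186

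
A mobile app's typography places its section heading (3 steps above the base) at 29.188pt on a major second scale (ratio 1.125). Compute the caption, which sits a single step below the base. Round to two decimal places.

Moving from step +3 to step -1 is 4 steps down, so divide by r⁴.
29.188 ÷ 1.125⁴ = 29.188 ÷ 1.60181 ≈ 18.222

18.22pt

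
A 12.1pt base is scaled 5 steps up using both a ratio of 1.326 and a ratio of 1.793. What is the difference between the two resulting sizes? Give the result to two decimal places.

At 1.326: 12.1 × 1.326⁵ = 49.6024pt
At 1.793: 12.1 × 1.793⁵ = 224.2264pt
Difference: 224.2264 − 49.6024 = 174.6240pt

174.62pt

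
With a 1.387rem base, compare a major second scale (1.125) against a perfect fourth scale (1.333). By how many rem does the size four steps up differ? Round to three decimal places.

2.158rem

Major second: 1.387 × 1.125⁴ = 2.22171rem
Perfect fourth: 1.387 × 1.333⁴ = 4.37922rem
Difference: 4.37922 − 2.22171 = 2.15751rem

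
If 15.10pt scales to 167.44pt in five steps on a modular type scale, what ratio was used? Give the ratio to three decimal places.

1.618

The ratio satisfies 15.10 × r⁵ = 167.44, so r = (167.44 / 15.10)^(1/5).
r = 11.0887^(1/5) ≈ 1.6180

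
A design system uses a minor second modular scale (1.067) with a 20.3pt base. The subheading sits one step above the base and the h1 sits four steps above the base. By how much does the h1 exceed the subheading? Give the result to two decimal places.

4.65pt

Step 1: 20.3 × 1.067 = 21.6601pt
Step 4: 20.3 × 1.067⁴ = 26.3120pt
Difference: 26.3120 − 21.6601 = 4.6519pt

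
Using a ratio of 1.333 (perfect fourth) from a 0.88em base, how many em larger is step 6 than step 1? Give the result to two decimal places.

Step 1: 0.88 × 1.333 = 1.1730em
Step 6: 0.88 × 1.333⁶ = 4.9370em
Difference: 4.9370 − 1.1730 = 3.7640em

3.76em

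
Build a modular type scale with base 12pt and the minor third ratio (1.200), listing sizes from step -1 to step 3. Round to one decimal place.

10.0pt, 12.0pt, 14.4pt, 17.3pt, 20.7pt

Step -1: 12.0 ÷ 1.200 = 10.0
Step 0: 12pt
Step 1: 12.0 × 1.200 = 14.4
Step 2: 12.0 × 1.200² = 17.3
Step 3: 12.0 × 1.200³ = 20.7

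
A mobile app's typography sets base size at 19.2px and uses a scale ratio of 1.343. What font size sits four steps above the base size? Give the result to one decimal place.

62.5px

Each step on a modular scale multiplies by the ratio, so the size n steps from the base is base × ratioⁿ.
19.2 × 1.343⁴ = 19.2 × 3.25315 ≈ 62.46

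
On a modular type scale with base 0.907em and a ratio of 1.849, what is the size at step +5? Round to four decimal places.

19.6016em

Every step multiplies by the scale ratio.
0.907 × 1.849⁵ = 0.907 × 21.61148 ≈ 19.6016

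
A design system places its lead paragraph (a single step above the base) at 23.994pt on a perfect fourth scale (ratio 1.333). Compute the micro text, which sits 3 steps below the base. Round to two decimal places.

7.60pt

23.994 ÷ 1.333⁴ = 23.994 ÷ 3.15733 ≈ 7.599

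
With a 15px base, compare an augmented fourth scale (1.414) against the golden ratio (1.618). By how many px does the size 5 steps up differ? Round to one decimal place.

81.5px

Augmented fourth: 15.0 × 1.414⁵ = 84.789px
Golden ratio: 15.0 × 1.618⁵ = 166.335px
Difference: 166.335 − 84.789 = 81.546px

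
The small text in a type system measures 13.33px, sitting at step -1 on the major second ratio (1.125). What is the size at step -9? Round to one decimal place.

5.2px

13.33 ÷ 1.125⁸ = 13.33 ÷ 2.56578 ≈ 5.195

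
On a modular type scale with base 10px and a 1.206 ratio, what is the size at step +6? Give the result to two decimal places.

Each step on a modular scale multiplies by the ratio, so the size n steps from the base is base × ratioⁿ.
10.0 × 1.206⁶ = 10.0 × 3.07669 ≈ 30.77

30.77px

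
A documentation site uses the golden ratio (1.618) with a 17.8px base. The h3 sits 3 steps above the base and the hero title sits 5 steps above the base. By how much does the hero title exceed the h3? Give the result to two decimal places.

Step 3: 17.8 × 1.618³ = 75.3973px
Step 5: 17.8 × 1.618⁵ = 197.3843px
Difference: 197.3843 − 75.3973 = 121.9870px

121.99px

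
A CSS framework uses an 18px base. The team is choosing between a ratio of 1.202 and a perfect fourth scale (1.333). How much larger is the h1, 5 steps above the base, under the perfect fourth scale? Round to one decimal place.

30.6px

At 1.202: 18.0 × 1.202⁵ = 45.164px
Perfect fourth: 18.0 × 1.333⁵ = 75.757px
Difference: 75.757 − 45.164 = 30.593px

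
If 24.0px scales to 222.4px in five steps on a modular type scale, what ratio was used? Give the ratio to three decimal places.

The ratio satisfies 24.0 × r⁵ = 222.4, so r = (222.4 / 24.0)^(1/5).
r = 9.2667^(1/5) ≈ 1.5609

1.561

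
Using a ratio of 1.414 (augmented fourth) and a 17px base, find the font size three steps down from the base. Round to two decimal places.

A modular type scale is a geometric sequence: sizeₙ = base × rⁿ.
17.0 ÷ 1.414³ = 17.0 ÷ 2.82715 ≈ 6.01

6.01px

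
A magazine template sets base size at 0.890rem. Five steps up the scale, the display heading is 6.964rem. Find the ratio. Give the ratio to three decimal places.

r⁵ = 6.964 / 0.890, so r = (6.964/0.890)^(1/5).
r = 7.8247^(1/5) ≈ 1.5090

1.509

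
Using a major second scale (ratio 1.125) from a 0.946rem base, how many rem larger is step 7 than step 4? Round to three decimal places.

Step 4: 0.946 × 1.125⁴ = 1.51531rem
Step 7: 0.946 × 1.125⁷ = 2.15754rem
Difference: 2.15754 − 1.51531 = 0.64223rem

0.642rem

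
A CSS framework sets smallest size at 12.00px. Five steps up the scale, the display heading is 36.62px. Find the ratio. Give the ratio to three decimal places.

r⁵ = 36.62 / 12.00, so r = (36.62/12.00)^(1/5).
r = 3.0517^(1/5) ≈ 1.2500

1.250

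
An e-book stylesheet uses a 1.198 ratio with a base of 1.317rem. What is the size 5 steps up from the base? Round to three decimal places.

3.250rem

A modular type scale is a geometric sequence: sizeₙ = base × rⁿ.
1.317 × 1.198⁵ = 1.317 × 2.46765 ≈ 3.250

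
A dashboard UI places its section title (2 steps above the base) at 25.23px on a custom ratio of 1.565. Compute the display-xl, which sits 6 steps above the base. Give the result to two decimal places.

Moving from step +2 to step +6 is 4 steps up, so multiply by r⁴.
25.23 × 1.565⁴ = 25.23 × 5.99870 ≈ 151.347

151.35px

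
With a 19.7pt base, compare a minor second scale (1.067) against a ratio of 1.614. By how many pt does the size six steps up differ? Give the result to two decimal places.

Minor second: 19.7 × 1.067⁶ = 29.0705pt
At 1.614: 19.7 × 1.614⁶ = 348.2470pt
Difference: 348.2470 − 29.0705 = 319.1765pt

319.18pt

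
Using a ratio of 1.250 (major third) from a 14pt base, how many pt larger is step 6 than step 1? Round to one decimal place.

35.9pt

Step 1: 14.0 × 1.250 = 17.500pt
Step 6: 14.0 × 1.250⁶ = 53.406pt
Difference: 53.406 − 17.500 = 35.906pt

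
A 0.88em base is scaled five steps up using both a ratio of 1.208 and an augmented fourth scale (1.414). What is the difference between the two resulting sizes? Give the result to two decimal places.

At 1.208: 0.88 × 1.208⁵ = 2.2637em
Augmented fourth: 0.88 × 1.414⁵ = 4.9743em
Difference: 4.9743 − 2.2637 = 2.7106em

2.71em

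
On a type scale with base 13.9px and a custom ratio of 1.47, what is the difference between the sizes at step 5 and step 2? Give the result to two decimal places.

Step 2: 13.9 × 1.47² = 30.0365px
Step 5: 13.9 × 1.47⁵ = 95.4117px
Difference: 95.4117 − 30.0365 = 65.3752px

65.38px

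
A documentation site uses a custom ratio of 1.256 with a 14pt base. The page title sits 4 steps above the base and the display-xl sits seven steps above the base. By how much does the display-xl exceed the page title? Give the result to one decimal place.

Step 4: 14.0 × 1.256⁴ = 34.841pt
Step 7: 14.0 × 1.256⁷ = 69.033pt
Difference: 69.033 − 34.841 = 34.192pt

34.2pt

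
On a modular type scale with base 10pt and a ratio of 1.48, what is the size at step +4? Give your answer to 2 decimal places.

47.98pt

A modular type scale is a geometric sequence: sizeₙ = base × rⁿ.
10.0 × 1.48⁴ = 10.0 × 4.79785 ≈ 47.98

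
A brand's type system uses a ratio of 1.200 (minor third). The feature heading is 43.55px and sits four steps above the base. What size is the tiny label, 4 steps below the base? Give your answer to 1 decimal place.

43.55 ÷ 1.200⁸ = 43.55 ÷ 4.29982 ≈ 10.128

10.1px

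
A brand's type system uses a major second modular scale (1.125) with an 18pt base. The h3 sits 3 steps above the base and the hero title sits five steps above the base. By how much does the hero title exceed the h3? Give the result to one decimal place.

Step 3: 18.0 × 1.125³ = 25.629pt
Step 5: 18.0 × 1.125⁵ = 32.437pt
Difference: 32.437 − 25.629 = 6.808pt

6.8pt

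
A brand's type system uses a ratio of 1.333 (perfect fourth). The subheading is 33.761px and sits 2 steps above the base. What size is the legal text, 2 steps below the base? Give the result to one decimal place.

10.7px

33.761 ÷ 1.333⁴ = 33.761 ÷ 3.15733 ≈ 10.693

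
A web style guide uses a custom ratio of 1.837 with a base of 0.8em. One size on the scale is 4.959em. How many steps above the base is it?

3

1.837ⁿ = 4.959 / 0.8 = 6.1987
n = ln(6.1987) / ln(1.837) = 1.8243 / 0.6081 ≈ 3.00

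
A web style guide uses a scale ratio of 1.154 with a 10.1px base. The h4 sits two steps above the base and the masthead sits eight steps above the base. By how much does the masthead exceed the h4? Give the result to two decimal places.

Step 2: 10.1 × 1.154² = 13.4503px
Step 8: 10.1 × 1.154⁸ = 31.7664px
Difference: 31.7664 − 13.4503 = 18.3161px

18.32px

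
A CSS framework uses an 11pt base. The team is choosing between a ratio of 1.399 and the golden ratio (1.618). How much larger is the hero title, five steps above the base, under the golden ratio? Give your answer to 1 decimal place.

63.0pt

At 1.399: 11.0 × 1.399⁵ = 58.950pt
Golden ratio: 11.0 × 1.618⁵ = 121.979pt
Difference: 121.979 − 58.950 = 63.029pt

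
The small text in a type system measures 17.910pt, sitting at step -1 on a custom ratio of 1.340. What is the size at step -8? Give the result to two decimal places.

17.910 ÷ 1.340⁷ = 17.910 ÷ 7.75771 ≈ 2.309

2.31pt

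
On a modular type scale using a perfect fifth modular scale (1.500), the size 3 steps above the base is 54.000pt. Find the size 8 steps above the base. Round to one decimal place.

54.000 × 1.500⁵ = 54.000 × 7.59375 ≈ 410.062

410.1pt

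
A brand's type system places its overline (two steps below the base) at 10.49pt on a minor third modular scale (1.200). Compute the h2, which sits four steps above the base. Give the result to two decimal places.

31.32pt

10.49 × 1.200⁶ = 10.49 × 2.98598 ≈ 31.323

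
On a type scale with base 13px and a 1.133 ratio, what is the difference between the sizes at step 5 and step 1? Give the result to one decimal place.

9.5px

Step 1: 13.0 × 1.133 = 14.729px
Step 5: 13.0 × 1.133⁵ = 24.271px
Difference: 24.271 − 14.729 = 9.542px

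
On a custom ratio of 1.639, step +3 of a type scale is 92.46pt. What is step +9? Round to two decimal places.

1792.37pt

The gap is 9 − (3) = 6 steps, so the factor is 1.639^6.
92.46 × 1.639⁶ = 92.46 × 19.38535 ≈ 1792.370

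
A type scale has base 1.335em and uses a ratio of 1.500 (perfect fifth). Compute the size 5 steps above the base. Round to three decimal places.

10.138em

A modular type scale is a geometric sequence: sizeₙ = base × rⁿ.
1.335 × 1.500⁵ = 1.335 × 7.59375 ≈ 10.138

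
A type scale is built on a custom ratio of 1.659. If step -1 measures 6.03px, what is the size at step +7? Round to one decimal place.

346.0px

Moving from step -1 to step +7 is 8 steps up, so multiply by r⁸.
6.03 × 1.659⁸ = 6.03 × 57.38139 ≈ 346.010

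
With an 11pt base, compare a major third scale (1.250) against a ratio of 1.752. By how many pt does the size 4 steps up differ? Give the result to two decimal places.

Major third: 11.0 × 1.250⁴ = 26.8555pt
At 1.752: 11.0 × 1.752⁴ = 103.6404pt
Difference: 103.6404 − 26.8555 = 76.7849pt

76.78pt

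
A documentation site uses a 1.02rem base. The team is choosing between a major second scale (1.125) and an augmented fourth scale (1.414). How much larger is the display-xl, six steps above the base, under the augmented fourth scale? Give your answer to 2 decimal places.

6.08rem

Major second: 1.02 × 1.125⁶ = 2.0678rem
Augmented fourth: 1.02 × 1.414⁶ = 8.1526rem
Difference: 8.1526 − 2.0678 = 6.0848rem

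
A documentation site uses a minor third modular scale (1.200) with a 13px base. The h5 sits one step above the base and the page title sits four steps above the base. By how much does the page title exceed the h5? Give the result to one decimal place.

Step 1: 13.0 × 1.200 = 15.600px
Step 4: 13.0 × 1.200⁴ = 26.957px
Difference: 26.957 − 15.600 = 11.357px

11.4px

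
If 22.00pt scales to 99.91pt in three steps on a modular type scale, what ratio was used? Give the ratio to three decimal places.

The ratio satisfies 22.00 × r³ = 99.91, so r = (99.91 / 22.00)^(1/3).
r = 4.5414^(1/3) ≈ 1.6560

1.656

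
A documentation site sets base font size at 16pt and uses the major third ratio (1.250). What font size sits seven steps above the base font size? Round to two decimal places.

76.29pt

Each step on a modular scale multiplies by the ratio, so the size n steps from the base is base × ratioⁿ.
16.0 × 1.250⁷ = 16.0 × 4.76837 ≈ 76.29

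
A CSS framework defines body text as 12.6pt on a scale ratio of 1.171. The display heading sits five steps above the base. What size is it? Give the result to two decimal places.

27.74pt

Each step on a modular scale multiplies by the ratio, so the size n steps from the base is base × ratioⁿ.
12.6 × 1.171⁵ = 12.6 × 2.20183 ≈ 27.74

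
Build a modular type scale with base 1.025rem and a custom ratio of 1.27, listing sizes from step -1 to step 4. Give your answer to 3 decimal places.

0.807rem, 1.025rem, 1.302rem, 1.653rem, 2.100rem, 2.666rem

Step -1: 1.025 ÷ 1.27 = 0.807
Step 0: 1.025rem
Step 1: 1.025 × 1.27 = 1.302
Step 2: 1.025 × 1.27² = 1.653
Step 3: 1.025 × 1.27³ = 2.100
Step 4: 1.025 × 1.27⁴ = 2.666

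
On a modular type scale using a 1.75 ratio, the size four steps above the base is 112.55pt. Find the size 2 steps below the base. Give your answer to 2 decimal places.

Moving from step +4 to step -2 is 6 steps down, so divide by r⁶.
112.55 ÷ 1.75⁶ = 112.55 ÷ 28.72290 ≈ 3.918

3.92pt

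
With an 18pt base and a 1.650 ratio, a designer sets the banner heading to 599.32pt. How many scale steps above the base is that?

1.650ⁿ = 599.32 / 18 = 33.2956
n = ln(33.2956) / ln(1.650) = 3.5054 / 0.5008 ≈ 7.00

7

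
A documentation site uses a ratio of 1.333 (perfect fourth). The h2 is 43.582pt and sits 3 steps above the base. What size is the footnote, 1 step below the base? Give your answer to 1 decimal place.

13.8pt

43.582 ÷ 1.333⁴ = 43.582 ÷ 3.15733 ≈ 13.803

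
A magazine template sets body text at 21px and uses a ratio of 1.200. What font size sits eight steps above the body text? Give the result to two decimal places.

21.0 × 1.200⁸ = 21.0 × 4.29982 ≈ 90.30

90.30px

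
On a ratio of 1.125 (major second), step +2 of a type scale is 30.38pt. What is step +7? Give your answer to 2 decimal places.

54.75pt

The gap is 7 − (2) = 5 steps, so the factor is 1.125^5.
30.38 × 1.125⁵ = 30.38 × 1.80203 ≈ 54.746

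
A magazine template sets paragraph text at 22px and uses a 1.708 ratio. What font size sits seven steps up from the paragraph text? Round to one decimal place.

932.9px

22.0 × 1.708⁷ = 22.0 × 42.40480 ≈ 932.91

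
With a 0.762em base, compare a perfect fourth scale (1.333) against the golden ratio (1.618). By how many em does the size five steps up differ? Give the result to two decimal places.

Perfect fourth: 0.762 × 1.333⁵ = 3.2070em
Golden ratio: 0.762 × 1.618⁵ = 8.4498em
Difference: 8.4498 − 3.2070 = 5.2428em

5.24em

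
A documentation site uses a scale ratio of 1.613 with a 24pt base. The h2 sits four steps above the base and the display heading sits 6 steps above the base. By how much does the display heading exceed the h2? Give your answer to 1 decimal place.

Step 4: 24.0 × 1.613⁴ = 162.461pt
Step 6: 24.0 × 1.613⁶ = 422.686pt
Difference: 422.686 − 162.461 = 260.225pt

260.2pt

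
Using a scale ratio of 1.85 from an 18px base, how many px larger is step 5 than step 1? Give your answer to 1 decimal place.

356.8px

Step 1: 18.0 × 1.85 = 33.300px
Step 5: 18.0 × 1.85⁵ = 390.060px
Difference: 390.060 − 33.300 = 356.760px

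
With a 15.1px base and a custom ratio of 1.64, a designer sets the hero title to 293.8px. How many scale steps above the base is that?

1.64ⁿ = 293.8 / 15.1 = 19.4570
n = ln(19.4570) / ln(1.64) = 2.9682 / 0.4947 ≈ 6.00

6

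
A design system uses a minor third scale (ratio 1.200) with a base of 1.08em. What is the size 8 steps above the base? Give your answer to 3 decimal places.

4.644em

1.08 × 1.200⁸ = 1.08 × 4.29982 ≈ 4.644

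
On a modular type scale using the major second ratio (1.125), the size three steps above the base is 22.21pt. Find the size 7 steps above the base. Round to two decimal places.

22.21 × 1.125⁴ = 22.21 × 1.60181 ≈ 35.576

35.58pt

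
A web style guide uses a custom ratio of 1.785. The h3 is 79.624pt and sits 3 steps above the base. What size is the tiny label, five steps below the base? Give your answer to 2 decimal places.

0.77pt

Moving from step +3 to step -5 is 8 steps down, so divide by r⁸.
79.624 ÷ 1.785⁸ = 79.624 ÷ 103.06371 ≈ 0.773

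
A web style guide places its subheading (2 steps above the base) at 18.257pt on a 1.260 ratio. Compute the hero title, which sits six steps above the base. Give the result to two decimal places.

The gap is 6 − (2) = 4 steps, so the factor is 1.260^4.
18.257 × 1.260⁴ = 18.257 × 2.52047 ≈ 46.016

46.02pt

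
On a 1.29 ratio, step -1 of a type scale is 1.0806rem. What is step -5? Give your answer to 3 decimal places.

0.390rem

The gap is -5 − (-1) = -4 steps, so the factor is 1.29^-4.
1.0806 ÷ 1.29⁴ = 1.0806 ÷ 2.76923 ≈ 0.390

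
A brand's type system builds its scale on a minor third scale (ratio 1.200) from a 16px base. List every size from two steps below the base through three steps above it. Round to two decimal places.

Step -2: 16.0 ÷ 1.200² = 11.11
Step -1: 16.0 ÷ 1.200 = 13.33
Step 0: 16px
Step 1: 16.0 × 1.200 = 19.20
Step 2: 16.0 × 1.200² = 23.04
Step 3: 16.0 × 1.200³ = 27.65

11.11px, 13.33px, 16.00px, 19.20px, 23.04px, 27.65px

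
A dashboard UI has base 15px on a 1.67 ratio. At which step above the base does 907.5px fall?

1.67ⁿ = 907.5 / 15 = 60.5000
n = ln(60.5000) / ln(1.67) = 4.1026 / 0.5128 ≈ 8.00

8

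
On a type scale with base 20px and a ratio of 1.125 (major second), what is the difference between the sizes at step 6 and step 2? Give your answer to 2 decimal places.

Step 2: 20.0 × 1.125² = 25.3125px
Step 6: 20.0 × 1.125⁶ = 40.5457px
Difference: 40.5457 − 25.3125 = 15.2332px

15.23px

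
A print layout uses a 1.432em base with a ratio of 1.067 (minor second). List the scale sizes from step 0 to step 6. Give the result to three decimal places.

1.432em, 1.528em, 1.630em, 1.740em, 1.856em, 1.980em, 2.113em

Step 0: 1.432em
Step 1: 1.432 × 1.067 = 1.528
Step 2: 1.432 × 1.067² = 1.630
Step 3: 1.432 × 1.067³ = 1.740
Step 4: 1.432 × 1.067⁴ = 1.856
Step 5: 1.432 × 1.067⁵ = 1.980
Step 6: 1.432 × 1.067⁶ = 2.113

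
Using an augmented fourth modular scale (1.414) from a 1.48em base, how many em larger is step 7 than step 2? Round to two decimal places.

Step 2: 1.48 × 1.414² = 2.9591em
Step 7: 1.48 × 1.414⁷ = 16.7266em
Difference: 16.7266 − 2.9591 = 13.7675em

13.77em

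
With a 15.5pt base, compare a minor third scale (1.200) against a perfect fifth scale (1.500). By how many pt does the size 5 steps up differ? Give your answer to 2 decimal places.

Minor third: 15.5 × 1.200⁵ = 38.5690pt
Perfect fifth: 15.5 × 1.500⁵ = 117.7031pt
Difference: 117.7031 − 38.5690 = 79.1341pt

79.13pt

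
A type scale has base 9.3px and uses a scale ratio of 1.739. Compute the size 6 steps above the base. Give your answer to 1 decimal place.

257.2px

9.3 × 1.739⁶ = 9.3 × 27.65652 ≈ 257.21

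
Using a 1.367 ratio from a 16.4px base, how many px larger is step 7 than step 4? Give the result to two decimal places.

89.02px

Step 4: 16.4 × 1.367⁴ = 57.2688px
Step 7: 16.4 × 1.367⁷ = 146.2930px
Difference: 146.2930 − 57.2688 = 89.0242px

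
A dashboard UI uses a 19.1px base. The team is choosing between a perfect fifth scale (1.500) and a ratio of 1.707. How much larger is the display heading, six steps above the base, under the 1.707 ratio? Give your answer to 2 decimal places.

254.97px

Perfect fifth: 19.1 × 1.500⁶ = 217.5609px
At 1.707: 19.1 × 1.707⁶ = 472.5356px
Difference: 472.5356 − 217.5609 = 254.9747px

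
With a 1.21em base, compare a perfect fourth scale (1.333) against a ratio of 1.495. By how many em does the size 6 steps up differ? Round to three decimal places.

Perfect fourth: 1.21 × 1.333⁶ = 6.78838em
At 1.495: 1.21 × 1.495⁶ = 13.50929em
Difference: 13.50929 − 6.78838 = 6.72091em

6.721em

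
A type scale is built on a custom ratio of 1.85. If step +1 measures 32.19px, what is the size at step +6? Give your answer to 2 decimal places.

32.19 × 1.85⁵ = 32.19 × 21.66999 ≈ 697.557

697.56px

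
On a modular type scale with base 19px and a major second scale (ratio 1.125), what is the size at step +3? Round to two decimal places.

27.05px

Every step multiplies by the scale ratio.
19.0 × 1.125³ = 19.0 × 1.42383 ≈ 27.05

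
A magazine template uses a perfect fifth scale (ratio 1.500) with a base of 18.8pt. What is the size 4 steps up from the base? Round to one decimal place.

95.2pt

18.8 × 1.500⁴ = 18.8 × 5.06250 ≈ 95.17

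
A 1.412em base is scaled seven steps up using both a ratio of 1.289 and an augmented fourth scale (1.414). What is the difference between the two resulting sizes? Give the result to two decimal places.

7.61em

At 1.289: 1.412 × 1.289⁷ = 8.3484em
Augmented fourth: 1.412 × 1.414⁷ = 15.9581em
Difference: 15.9581 − 8.3484 = 7.6097em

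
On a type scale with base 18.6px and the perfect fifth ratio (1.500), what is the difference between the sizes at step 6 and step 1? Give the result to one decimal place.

184.0px

Step 1: 18.6 × 1.500 = 27.900px
Step 6: 18.6 × 1.500⁶ = 211.866px
Difference: 211.866 − 27.900 = 183.966px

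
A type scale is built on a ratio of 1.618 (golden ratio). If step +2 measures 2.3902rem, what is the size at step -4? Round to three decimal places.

2.3902 ÷ 1.618⁶ = 2.3902 ÷ 17.94201 ≈ 0.133

0.133rem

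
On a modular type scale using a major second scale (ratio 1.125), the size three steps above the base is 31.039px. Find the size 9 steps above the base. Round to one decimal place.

31.039 × 1.125⁶ = 31.039 × 2.02729 ≈ 62.925

62.9px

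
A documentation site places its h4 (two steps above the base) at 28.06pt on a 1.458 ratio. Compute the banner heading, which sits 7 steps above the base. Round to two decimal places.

184.87pt

The gap is 7 − (2) = 5 steps, so the factor is 1.458^5.
28.06 × 1.458⁵ = 28.06 × 6.58852 ≈ 184.874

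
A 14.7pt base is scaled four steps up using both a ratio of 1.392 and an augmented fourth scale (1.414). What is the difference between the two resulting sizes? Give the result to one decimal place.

At 1.392: 14.7 × 1.392⁴ = 55.192pt
Augmented fourth: 14.7 × 1.414⁴ = 58.764pt
Difference: 58.764 − 55.192 = 3.572pt

3.6pt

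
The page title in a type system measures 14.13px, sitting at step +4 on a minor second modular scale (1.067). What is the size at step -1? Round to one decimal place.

The gap is -1 − (4) = -5 steps, so the factor is 1.067^-5.
14.13 ÷ 1.067⁵ = 14.13 ÷ 1.38300 ≈ 10.217

10.2px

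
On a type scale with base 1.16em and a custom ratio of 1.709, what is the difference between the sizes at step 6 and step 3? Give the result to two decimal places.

23.11em

Step 3: 1.16 × 1.709³ = 5.7901em
Step 6: 1.16 × 1.709⁶ = 28.9008em
Difference: 28.9008 − 5.7901 = 23.1107em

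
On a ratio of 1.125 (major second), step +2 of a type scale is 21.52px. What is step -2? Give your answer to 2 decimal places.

The gap is -2 − (2) = -4 steps, so the factor is 1.125^-4.
21.52 ÷ 1.125⁴ = 21.52 ÷ 1.60181 ≈ 13.435

13.43px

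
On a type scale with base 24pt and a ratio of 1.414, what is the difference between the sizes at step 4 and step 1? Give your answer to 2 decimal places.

Step 1: 24.0 × 1.414 = 33.9360pt
Step 4: 24.0 × 1.414⁴ = 95.9420pt
Difference: 95.9420 − 33.9360 = 62.0060pt

62.01pt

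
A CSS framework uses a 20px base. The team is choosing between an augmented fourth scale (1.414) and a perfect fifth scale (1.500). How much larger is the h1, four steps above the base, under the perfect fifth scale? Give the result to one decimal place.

Augmented fourth: 20.0 × 1.414⁴ = 79.952px
Perfect fifth: 20.0 × 1.500⁴ = 101.250px
Difference: 101.250 − 79.952 = 21.298px

21.3px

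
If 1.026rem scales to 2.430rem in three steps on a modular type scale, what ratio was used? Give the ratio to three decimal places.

r³ = 2.430 / 1.026, so r = (2.430/1.026)^(1/3).
r = 2.3684^(1/3) ≈ 1.3330

1.333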